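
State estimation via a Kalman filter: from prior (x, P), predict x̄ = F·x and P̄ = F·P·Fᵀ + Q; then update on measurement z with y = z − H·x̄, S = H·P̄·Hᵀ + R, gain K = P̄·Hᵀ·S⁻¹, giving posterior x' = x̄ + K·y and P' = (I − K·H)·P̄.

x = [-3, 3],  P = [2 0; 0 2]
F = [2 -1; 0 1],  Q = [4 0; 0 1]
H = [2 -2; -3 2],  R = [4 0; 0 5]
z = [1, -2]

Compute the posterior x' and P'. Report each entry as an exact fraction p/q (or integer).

x' = [20/31, 41/124]
P' = [206/155 204/155; 204/155 547/310]

x̄ = F·x = [-9, 3]
P̄ = F·P·Fᵀ + Q = [14 -2; -2 3]
y = z − H·x̄ = [25, -35]
S = H·P̄·Hᵀ + R = [88 -116; -116 167]
K = P̄·Hᵀ·S⁻¹ = [1/155 -42/155; -139/620 -13/155]
x' = x̄ + K·y = [20/31, 41/124]
P' = (I − K·H)·P̄ = [206/155 204/155; 204/155 547/310]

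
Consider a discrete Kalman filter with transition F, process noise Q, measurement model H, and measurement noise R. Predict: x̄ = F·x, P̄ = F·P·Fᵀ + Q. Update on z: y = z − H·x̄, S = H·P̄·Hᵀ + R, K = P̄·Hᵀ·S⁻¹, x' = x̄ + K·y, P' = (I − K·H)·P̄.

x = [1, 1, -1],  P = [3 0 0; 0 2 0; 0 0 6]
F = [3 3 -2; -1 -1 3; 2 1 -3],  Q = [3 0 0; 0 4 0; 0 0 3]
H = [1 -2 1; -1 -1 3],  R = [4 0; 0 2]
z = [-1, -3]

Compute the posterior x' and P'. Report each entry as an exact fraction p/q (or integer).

x̄ = F·x = [8, -5, 6]
P̄ = F·P·Fᵀ + Q = [72 -51 60; -51 63 -62; 60 -62 71]
y = z − H·x̄ = [-25, -18]
S = H·P̄·Hᵀ + R = [971 770; 770 686]
K = P̄·Hᵀ·S⁻¹ = [907/1743 -8597/24402; -821/5229 -4114/36603; 670/5229 12415/73206]
x' = x̄ + K·y = [16256/12201, 34712/36603, -9367/36603]
P' = (I − K·H)·P̄ = [50845/8134 44057/12201 74485/24402; 44057/12201 117884/36603 80609/36603; 74485/24402 80609/36603 136501/73206]

x' = [16256/12201, 34712/36603, -9367/36603]
P' = [50845/8134 44057/12201 74485/24402; 44057/12201 117884/36603 80609/36603; 74485/24402 80609/36603 136501/73206]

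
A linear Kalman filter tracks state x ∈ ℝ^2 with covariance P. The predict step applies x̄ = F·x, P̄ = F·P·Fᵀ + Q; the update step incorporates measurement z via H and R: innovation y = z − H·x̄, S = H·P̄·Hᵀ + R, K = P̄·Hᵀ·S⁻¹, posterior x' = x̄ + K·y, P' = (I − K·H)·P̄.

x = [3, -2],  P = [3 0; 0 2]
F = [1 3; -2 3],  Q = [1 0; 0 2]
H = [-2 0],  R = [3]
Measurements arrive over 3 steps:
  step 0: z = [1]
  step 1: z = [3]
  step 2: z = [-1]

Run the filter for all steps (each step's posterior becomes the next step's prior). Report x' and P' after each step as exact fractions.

step 0: x' = [-53/91, -972/91], P' = [66/91 36/91; 36/91 2336/91]
step 1: x' = [-137289/85861, -63590/85861], P' = [64191/85861 62352/85861; 62352/85861 862034/85861]
step 2: x' = [15580763/33387463, 161226168/33387463], P' = [24847410/33387463 22328604/33387463; 22328604/33387463 311780408/33387463]

step 0: x̄ = F·x = [-3, -12]
step 0: P̄ = F·P·Fᵀ + Q = [22 12; 12 32]
step 0: y = z − H·x̄ = [-5]
step 0: S = H·P̄·Hᵀ + R = [91]
step 0: K = P̄·Hᵀ·S⁻¹ = [-44/91; -24/91]
step 0: x' = x̄ + K·y = [-53/91, -972/91]
step 0: P' = (I − K·H)·P̄ = [66/91 36/91; 36/91 2336/91]
step 1: x̄ = F·x = [-2969/91, -2810/91]
step 1: P̄ = F·P·Fᵀ + Q = [21397/91 20784/91; 20784/91 21038/91]
step 1: y = z − H·x̄ = [-5665/91]
step 1: S = H·P̄·Hᵀ + R = [85861/91]
step 1: K = P̄·Hᵀ·S⁻¹ = [-42794/85861; -41568/85861]
step 1: x' = x̄ + K·y = [-137289/85861, -63590/85861]
step 1: P' = (I − K·H)·P̄ = [64191/85861 62352/85861; 62352/85861 862034/85861]
step 2: x̄ = F·x = [-328059/85861, 83808/85861]
step 2: P̄ = F·P·Fᵀ + Q = [8282470/85861 7442868/85861; 7442868/85861 7438568/85861]
step 2: y = z − H·x̄ = [-741979/85861]
step 2: S = H·P̄·Hᵀ + R = [33387463/85861]
step 2: K = P̄·Hᵀ·S⁻¹ = [-16564940/33387463; -14885736/33387463]
step 2: x' = x̄ + K·y = [15580763/33387463, 161226168/33387463]
step 2: P' = (I − K·H)·P̄ = [24847410/33387463 22328604/33387463; 22328604/33387463 311780408/33387463]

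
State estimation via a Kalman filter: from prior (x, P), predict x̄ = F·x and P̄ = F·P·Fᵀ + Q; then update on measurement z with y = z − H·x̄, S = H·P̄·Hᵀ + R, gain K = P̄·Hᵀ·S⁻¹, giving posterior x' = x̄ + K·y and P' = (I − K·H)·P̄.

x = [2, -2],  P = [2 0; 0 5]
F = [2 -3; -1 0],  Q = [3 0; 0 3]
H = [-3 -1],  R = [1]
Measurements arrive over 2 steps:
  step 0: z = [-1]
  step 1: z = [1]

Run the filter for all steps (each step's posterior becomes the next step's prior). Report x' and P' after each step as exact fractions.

step 0: x̄ = F·x = [10, -2]
step 0: P̄ = F·P·Fᵀ + Q = [56 -4; -4 5]
step 0: y = z − H·x̄ = [27]
step 0: S = H·P̄·Hᵀ + R = [486]
step 0: K = P̄·Hᵀ·S⁻¹ = [-82/243; 7/486]
step 0: x' = x̄ + K·y = [8/9, -29/18]
step 0: P' = (I − K·H)·P̄ = [160/243 -398/243; -398/243 2381/486]
step 1: x̄ = F·x = [119/18, -8/9]
step 1: P̄ = F·P·Fᵀ + Q = [33719/486 -1514/243; -1514/243 889/243]
step 1: y = z − H·x̄ = [359/18]
step 1: S = H·P̄·Hᵀ + R = [287567/486]
step 1: K = P̄·Hᵀ·S⁻¹ = [-98129/287567; 7306/287567]
step 1: x' = x̄ + K·y = [-55991/287567, -109901/287567]
step 1: P' = (I − K·H)·P̄ = [138212/287567 -316507/287567; -316507/287567 942215/287567]

step 0: x' = [8/9, -29/18], P' = [160/243 -398/243; -398/243 2381/486]
step 1: x' = [-55991/287567, -109901/287567], P' = [138212/287567 -316507/287567; -316507/287567 942215/287567]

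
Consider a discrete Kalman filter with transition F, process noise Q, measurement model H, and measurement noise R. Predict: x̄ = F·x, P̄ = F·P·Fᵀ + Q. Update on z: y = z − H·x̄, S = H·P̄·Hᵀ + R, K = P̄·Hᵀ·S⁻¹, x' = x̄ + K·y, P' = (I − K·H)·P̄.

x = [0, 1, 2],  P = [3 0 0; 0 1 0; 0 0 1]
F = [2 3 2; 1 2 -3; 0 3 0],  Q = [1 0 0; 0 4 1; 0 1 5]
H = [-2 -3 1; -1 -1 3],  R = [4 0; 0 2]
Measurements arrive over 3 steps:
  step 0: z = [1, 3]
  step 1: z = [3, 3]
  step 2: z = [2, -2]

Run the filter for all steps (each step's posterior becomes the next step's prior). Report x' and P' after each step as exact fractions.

step 0: x' = [54460/8013, -33887/8013, 15068/8013], P' = [313834/24039 -187886/24039 43070/24039; -187886/24039 126280/24039 -19312/24039; 43070/24039 -19312/24039 13900/24039]
step 1: x' = [266495252/82927805, -235811084/82927805, 87725703/82927805], P' = [704291202/82927805 -411979584/82927805 96375808/82927805; -411979584/82927805 286436493/82927805 -34489021/82927805; 96375808/82927805 -34489021/82927805 41055817/82927805]
step 2: x' = [566165386343/432218561540, -1760860991929/864437123080, -835098772987/864437123080], P' = [3606205254607/432218561540 -4215845486281/864437123080 994079234277/864437123080; -4215845486281/864437123080 5874312310103/1728874246160 -707713990651/1728874246160; 994079234277/864437123080 -707713990651/1728874246160 853072800207/1728874246160]

step 0: x̄ = F·x = [7, -4, 3]
step 0: P̄ = F·P·Fᵀ + Q = [26 6 9; 6 20 7; 9 7 14]
step 0: y = z − H·x̄ = [0, -3]
step 0: S = H·P̄·Hᵀ + R = [296 51; 51 90]
step 0: K = P̄·Hᵀ·S⁻¹ = [-1745/8013 1631/24039; -1865/8013 1835/24039; -1192/8013 8971/24039]
step 0: x' = x̄ + K·y = [54460/8013, -33887/8013, 15068/8013]
step 0: P' = (I − K·H)·P̄ = [313834/24039 -187886/24039 43070/24039; -187886/24039 126280/24039 -19312/24039; 43070/24039 -19312/24039 13900/24039]
step 1: x̄ = F·x = [12465/2671, -19506/2671, -33887/2671]
step 1: P̄ = F·P·Fᵀ + Q = [36631/2671 -9886/2671 -11852/2671; -9886/2671 29110/2671 43541/2671; -11852/2671 43541/2671 139635/2671]
step 1: y = z − H·x̄ = [8312/2671, 102633/2671]
step 1: S = H·P̄·Hᵀ + R = [226363/2671 177621/2671; 177621/2671 1117892/2671]
step 1: K = P̄·Hᵀ·S⁻¹ = [-19066961/82927805 -1592097/82927805; -17459833/82927805 11038014/82927805; -12057184/82927805 30640332/82927805]
step 1: x' = x̄ + K·y = [266495252/82927805, -235811084/82927805, 87725703/82927805]
step 1: P' = (I − K·H)·P̄ = [704291202/82927805 -411979584/82927805 96375808/82927805; -411979584/82927805 286436493/82927805 -34489021/82927805; 96375808/82927805 -34489021/82927805 41055817/82927805]
step 2: x̄ = F·x = [1008658/82927805, -93660805/16585561, -707433252/82927805]
step 2: P̄ = F·P·Fᵀ + Q = [1055627522/82927805 -43209751/16585561 -100883193/82927805; -43209751/16585561 147789163/16585561 175201840/16585561; -100883193/82927805 175201840/16585561 2992567462/82927805]
step 2: y = z − H·x̄ = [-529605897/82927805, 1489148779/82927805]
step 2: S = H·P̄·Hᵀ + R = [6752193617/82927805 4171641451/82927805; 4171641451/82927805 23810682553/82927805]
step 2: K = P̄·Hᵀ·S⁻¹ = [-195801331327/864437123080 -7163660051/864437123080; -366817243959/1728874246160 217118345253/1728874246160; -250025541237/1728874246160 639386961359/1728874246160]
step 2: x' = x̄ + K·y = [566165386343/432218561540, -1760860991929/864437123080, -835098772987/864437123080]
step 2: P' = (I − K·H)·P̄ = [3606205254607/432218561540 -4215845486281/864437123080 994079234277/864437123080; -4215845486281/864437123080 5874312310103/1728874246160 -707713990651/1728874246160; 994079234277/864437123080 -707713990651/1728874246160 853072800207/1728874246160]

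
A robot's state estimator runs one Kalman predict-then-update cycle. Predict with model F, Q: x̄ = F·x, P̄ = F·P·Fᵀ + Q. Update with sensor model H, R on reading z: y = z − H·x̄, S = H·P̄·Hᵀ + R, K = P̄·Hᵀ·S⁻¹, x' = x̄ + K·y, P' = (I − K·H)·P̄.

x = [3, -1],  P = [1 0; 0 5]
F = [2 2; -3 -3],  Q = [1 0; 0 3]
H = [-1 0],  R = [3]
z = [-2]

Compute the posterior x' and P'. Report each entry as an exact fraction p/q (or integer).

x̄ = F·x = [4, -6]
P̄ = F·P·Fᵀ + Q = [25 -36; -36 57]
y = z − H·x̄ = [2]
S = H·P̄·Hᵀ + R = [28]
K = P̄·Hᵀ·S⁻¹ = [-25/28; 9/7]
x' = x̄ + K·y = [31/14, -24/7]
P' = (I − K·H)·P̄ = [75/28 -27/7; -27/7 75/7]

x' = [31/14, -24/7]
P' = [75/28 -27/7; -27/7 75/7]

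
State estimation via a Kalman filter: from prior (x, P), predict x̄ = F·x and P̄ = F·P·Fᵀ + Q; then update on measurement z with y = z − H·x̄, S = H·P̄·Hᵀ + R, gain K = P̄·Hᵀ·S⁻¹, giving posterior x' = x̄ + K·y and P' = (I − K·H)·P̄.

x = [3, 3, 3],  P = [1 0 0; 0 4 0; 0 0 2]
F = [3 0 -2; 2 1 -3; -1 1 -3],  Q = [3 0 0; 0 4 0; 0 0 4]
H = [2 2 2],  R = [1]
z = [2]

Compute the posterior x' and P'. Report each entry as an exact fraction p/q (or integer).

x̄ = F·x = [3, 0, -9]
P̄ = F·P·Fᵀ + Q = [20 18 9; 18 30 20; 9 20 27]
y = z − H·x̄ = [14]
S = H·P̄·Hᵀ + R = [685]
K = P̄·Hᵀ·S⁻¹ = [94/685; 136/685; 112/685]
x' = x̄ + K·y = [3371/685, 1904/685, -4597/685]
P' = (I − K·H)·P̄ = [4864/685 -454/685 -4363/685; -454/685 2054/685 -1532/685; -4363/685 -1532/685 5951/685]

x' = [3371/685, 1904/685, -4597/685]
P' = [4864/685 -454/685 -4363/685; -454/685 2054/685 -1532/685; -4363/685 -1532/685 5951/685]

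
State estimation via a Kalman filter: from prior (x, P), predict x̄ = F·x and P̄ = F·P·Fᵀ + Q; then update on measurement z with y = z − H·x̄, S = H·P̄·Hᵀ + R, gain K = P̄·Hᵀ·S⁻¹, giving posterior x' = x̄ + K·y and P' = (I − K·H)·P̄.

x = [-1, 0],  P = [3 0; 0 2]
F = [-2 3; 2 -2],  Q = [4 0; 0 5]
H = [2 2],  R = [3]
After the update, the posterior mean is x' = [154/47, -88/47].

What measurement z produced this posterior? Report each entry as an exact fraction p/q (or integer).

x̄ = F·x = [2, -2]
P̄ = F·P·Fᵀ + Q = [34 -24; -24 25]
S = H·P̄·Hᵀ + R = [47]
K = P̄·Hᵀ·S⁻¹ = [20/47; 2/47]
x' − x̄ = [60/47, 6/47] = K·y
y = (KᵀK)⁻¹·Kᵀ·(x' − x̄) = [3]
z = y + H·x̄ = [3] + [0] = [3]

z = [3]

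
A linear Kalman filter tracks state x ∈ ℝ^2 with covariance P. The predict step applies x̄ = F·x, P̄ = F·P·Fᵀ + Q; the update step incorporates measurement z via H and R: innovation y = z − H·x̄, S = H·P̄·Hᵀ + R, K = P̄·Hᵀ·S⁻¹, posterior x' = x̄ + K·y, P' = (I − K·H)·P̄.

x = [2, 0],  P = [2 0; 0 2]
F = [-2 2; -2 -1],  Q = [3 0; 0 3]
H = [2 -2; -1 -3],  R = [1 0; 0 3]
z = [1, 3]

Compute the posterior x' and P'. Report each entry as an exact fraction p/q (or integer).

x' = [-1371/3047, -2847/3047]
P' = [4908/15235 2091/15235; 2091/15235 3042/15235]

x̄ = F·x = [-4, -4]
P̄ = F·P·Fᵀ + Q = [19 4; 4 13]
y = z − H·x̄ = [1, -13]
S = H·P̄·Hᵀ + R = [97 24; 24 163]
K = P̄·Hᵀ·S⁻¹ = [5634/15235 -3727/15235; -1902/15235 -3739/15235]
x' = x̄ + K·y = [-1371/3047, -2847/3047]
P' = (I − K·H)·P̄ = [4908/15235 2091/15235; 2091/15235 3042/15235]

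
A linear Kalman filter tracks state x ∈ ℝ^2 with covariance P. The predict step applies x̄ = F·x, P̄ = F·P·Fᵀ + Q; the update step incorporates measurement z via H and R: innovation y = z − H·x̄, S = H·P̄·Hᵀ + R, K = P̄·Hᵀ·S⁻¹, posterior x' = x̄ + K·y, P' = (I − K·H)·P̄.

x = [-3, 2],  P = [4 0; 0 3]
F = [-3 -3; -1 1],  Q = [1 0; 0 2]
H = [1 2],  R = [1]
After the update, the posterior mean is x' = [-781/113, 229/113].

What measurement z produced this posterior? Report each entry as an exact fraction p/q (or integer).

x̄ = F·x = [3, 5]
P̄ = F·P·Fᵀ + Q = [64 3; 3 9]
S = H·P̄·Hᵀ + R = [113]
K = P̄·Hᵀ·S⁻¹ = [70/113; 21/113]
x' − x̄ = [-1120/113, -336/113] = K·y
y = (KᵀK)⁻¹·Kᵀ·(x' − x̄) = [-16]
z = y + H·x̄ = [-16] + [13] = [-3]

z = [-3]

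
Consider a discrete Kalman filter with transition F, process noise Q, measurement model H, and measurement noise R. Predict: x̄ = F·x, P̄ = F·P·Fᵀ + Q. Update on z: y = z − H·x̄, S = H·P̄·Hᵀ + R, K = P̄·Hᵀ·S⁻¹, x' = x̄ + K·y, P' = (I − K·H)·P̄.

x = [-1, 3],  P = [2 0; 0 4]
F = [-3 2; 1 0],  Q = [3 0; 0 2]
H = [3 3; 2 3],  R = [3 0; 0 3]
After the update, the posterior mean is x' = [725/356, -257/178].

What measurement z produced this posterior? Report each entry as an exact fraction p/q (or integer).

x̄ = F·x = [9, -1]
P̄ = F·P·Fᵀ + Q = [37 -6; -6 4]
S = H·P̄·Hᵀ + R = [264 168; 168 115]
K = P̄·Hᵀ·S⁻¹ = [429/712 -35/89; -115/356 42/89]
x' − x̄ = [-2479/356, -79/178] = K·y
y = (KᵀK)⁻¹·Kᵀ·(x' − x̄) = [-22, -16]
z = y + H·x̄ = [-22, -16] + [24, 15] = [2, -1]

z = [2, -1]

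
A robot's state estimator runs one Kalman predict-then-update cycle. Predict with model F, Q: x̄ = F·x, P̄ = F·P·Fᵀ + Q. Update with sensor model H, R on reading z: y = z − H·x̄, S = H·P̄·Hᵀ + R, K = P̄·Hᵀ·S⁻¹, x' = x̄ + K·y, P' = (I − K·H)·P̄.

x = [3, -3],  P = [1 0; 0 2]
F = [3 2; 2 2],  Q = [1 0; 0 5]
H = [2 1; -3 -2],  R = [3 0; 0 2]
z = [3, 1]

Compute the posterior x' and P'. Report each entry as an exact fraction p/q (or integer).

x̄ = F·x = [3, 0]
P̄ = F·P·Fᵀ + Q = [18 14; 14 17]
y = z − H·x̄ = [-3, 10]
S = H·P̄·Hᵀ + R = [148 -240; -240 400]
K = P̄·Hᵀ·S⁻¹ = [1/5 -17/200; -3/20 -7/25]
x' = x̄ + K·y = [31/20, -47/20]
P' = (I − K·H)·P̄ = [103/100 -73/50; -73/50 247/100]

x' = [31/20, -47/20]
P' = [103/100 -73/50; -73/50 247/100]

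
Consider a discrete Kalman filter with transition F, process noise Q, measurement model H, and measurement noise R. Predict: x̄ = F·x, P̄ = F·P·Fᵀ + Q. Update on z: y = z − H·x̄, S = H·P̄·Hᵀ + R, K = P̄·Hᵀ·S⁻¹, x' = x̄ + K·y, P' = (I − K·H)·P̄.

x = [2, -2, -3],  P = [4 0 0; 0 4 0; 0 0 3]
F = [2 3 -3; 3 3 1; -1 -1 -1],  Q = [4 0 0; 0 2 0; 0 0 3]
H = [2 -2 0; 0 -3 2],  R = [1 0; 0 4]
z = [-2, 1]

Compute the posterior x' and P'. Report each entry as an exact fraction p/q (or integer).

x' = [-177659/202541, 14575/202541, 119977/202541]
P' = [335886/202541 282172/202541 313548/202541; 282172/202541 278824/202541 308306/202541; 313548/202541 308306/202541 499173/202541]

x̄ = F·x = [7, -3, 3]
P̄ = F·P·Fᵀ + Q = [83 51 -11; 51 77 -27; -11 -27 14]
y = z − H·x̄ = [-22, -14]
S = H·P̄·Hᵀ + R = [233 220; 220 1077]
K = P̄·Hᵀ·S⁻¹ = [107428/202541 -54855/202541; 6696/202541 -54965/202541; 10484/202541 18357/202541]
x' = x̄ + K·y = [-177659/202541, 14575/202541, 119977/202541]
P' = (I − K·H)·P̄ = [335886/202541 282172/202541 313548/202541; 282172/202541 278824/202541 308306/202541; 313548/202541 308306/202541 499173/202541]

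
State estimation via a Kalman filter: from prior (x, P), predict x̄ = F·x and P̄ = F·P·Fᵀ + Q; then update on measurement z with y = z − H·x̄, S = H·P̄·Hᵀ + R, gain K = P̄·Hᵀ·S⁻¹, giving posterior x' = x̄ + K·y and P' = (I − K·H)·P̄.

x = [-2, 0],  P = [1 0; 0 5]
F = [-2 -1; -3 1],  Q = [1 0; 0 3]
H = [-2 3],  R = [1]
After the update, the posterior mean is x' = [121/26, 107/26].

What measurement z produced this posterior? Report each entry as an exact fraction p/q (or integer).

z = [3]

x̄ = F·x = [4, 6]
P̄ = F·P·Fᵀ + Q = [10 1; 1 17]
S = H·P̄·Hᵀ + R = [182]
K = P̄·Hᵀ·S⁻¹ = [-17/182; 7/26]
x' − x̄ = [17/26, -49/26] = K·y
y = (KᵀK)⁻¹·Kᵀ·(x' − x̄) = [-7]
z = y + H·x̄ = [-7] + [10] = [3]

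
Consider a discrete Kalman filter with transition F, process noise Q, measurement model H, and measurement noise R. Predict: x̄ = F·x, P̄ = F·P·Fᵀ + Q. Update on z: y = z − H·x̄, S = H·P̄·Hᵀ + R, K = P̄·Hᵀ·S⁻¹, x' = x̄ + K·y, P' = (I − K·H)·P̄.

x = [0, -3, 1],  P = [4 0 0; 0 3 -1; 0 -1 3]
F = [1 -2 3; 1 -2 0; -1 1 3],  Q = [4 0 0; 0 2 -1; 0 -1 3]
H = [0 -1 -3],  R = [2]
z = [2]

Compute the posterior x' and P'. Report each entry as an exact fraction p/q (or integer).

x̄ = F·x = [9, 6, 0]
P̄ = F·P·Fᵀ + Q = [59 22 20; 22 18 -5; 20 -5 31]
y = z − H·x̄ = [8]
S = H·P̄·Hᵀ + R = [269]
K = P̄·Hᵀ·S⁻¹ = [-82/269; -3/269; -88/269]
x' = x̄ + K·y = [1765/269, 1590/269, -704/269]
P' = (I − K·H)·P̄ = [9147/269 5672/269 -1836/269; 5672/269 4833/269 -1609/269; -1836/269 -1609/269 595/269]

x' = [1765/269, 1590/269, -704/269]
P' = [9147/269 5672/269 -1836/269; 5672/269 4833/269 -1609/269; -1836/269 -1609/269 595/269]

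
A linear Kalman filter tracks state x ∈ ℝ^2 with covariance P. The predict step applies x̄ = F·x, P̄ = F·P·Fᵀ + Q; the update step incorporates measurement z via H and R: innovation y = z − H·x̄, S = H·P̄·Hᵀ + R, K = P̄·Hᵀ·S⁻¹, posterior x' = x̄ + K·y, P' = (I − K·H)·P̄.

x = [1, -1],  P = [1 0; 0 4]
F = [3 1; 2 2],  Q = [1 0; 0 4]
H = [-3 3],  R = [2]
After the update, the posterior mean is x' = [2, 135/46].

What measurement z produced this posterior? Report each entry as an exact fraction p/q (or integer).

z = [3]

x̄ = F·x = [2, 0]
P̄ = F·P·Fᵀ + Q = [14 14; 14 24]
S = H·P̄·Hᵀ + R = [92]
K = P̄·Hᵀ·S⁻¹ = [0; 15/46]
x' − x̄ = [0, 135/46] = K·y
y = (KᵀK)⁻¹·Kᵀ·(x' − x̄) = [9]
z = y + H·x̄ = [9] + [-6] = [3]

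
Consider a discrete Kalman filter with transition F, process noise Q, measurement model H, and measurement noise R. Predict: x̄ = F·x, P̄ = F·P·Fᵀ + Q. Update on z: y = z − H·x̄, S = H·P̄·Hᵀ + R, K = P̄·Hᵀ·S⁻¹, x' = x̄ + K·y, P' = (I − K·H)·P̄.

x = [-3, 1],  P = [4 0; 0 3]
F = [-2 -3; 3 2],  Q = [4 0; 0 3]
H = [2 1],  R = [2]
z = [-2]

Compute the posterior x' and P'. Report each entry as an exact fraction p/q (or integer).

x̄ = F·x = [3, -7]
P̄ = F·P·Fᵀ + Q = [47 -42; -42 51]
y = z − H·x̄ = [-1]
S = H·P̄·Hᵀ + R = [73]
K = P̄·Hᵀ·S⁻¹ = [52/73; -33/73]
x' = x̄ + K·y = [167/73, -478/73]
P' = (I − K·H)·P̄ = [727/73 -1350/73; -1350/73 2634/73]

x' = [167/73, -478/73]
P' = [727/73 -1350/73; -1350/73 2634/73]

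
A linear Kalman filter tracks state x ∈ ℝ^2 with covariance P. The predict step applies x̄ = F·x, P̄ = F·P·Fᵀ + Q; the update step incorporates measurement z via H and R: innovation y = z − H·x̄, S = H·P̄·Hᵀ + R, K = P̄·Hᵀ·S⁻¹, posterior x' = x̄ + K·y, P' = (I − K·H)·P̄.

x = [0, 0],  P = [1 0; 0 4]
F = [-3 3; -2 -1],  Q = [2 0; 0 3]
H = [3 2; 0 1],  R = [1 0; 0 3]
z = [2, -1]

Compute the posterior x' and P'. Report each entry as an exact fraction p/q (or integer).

x̄ = F·x = [0, 0]
P̄ = F·P·Fᵀ + Q = [47 -6; -6 11]
y = z − H·x̄ = [2, -1]
S = H·P̄·Hᵀ + R = [396 4; 4 14]
K = P̄·Hᵀ·S⁻¹ = [915/2764 -723/1382; 3/1382 1085/1382]
x' = x̄ + K·y = [819/691, -1079/1382]
P' = (I − K·H)·P̄ = [3197/2764 -2169/1382; -2169/1382 3255/1382]

x' = [819/691, -1079/1382]
P' = [3197/2764 -2169/1382; -2169/1382 3255/1382]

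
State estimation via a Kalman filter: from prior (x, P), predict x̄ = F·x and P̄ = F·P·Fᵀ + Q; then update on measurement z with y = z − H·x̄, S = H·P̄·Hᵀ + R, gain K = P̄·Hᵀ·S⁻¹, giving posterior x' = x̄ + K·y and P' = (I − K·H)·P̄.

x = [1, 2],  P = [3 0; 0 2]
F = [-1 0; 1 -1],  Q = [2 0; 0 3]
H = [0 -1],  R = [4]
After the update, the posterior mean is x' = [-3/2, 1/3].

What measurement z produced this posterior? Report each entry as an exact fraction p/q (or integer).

z = [-1]

x̄ = F·x = [-1, -1]
P̄ = F·P·Fᵀ + Q = [5 -3; -3 8]
S = H·P̄·Hᵀ + R = [12]
K = P̄·Hᵀ·S⁻¹ = [1/4; -2/3]
x' − x̄ = [-1/2, 4/3] = K·y
y = (KᵀK)⁻¹·Kᵀ·(x' − x̄) = [-2]
z = y + H·x̄ = [-2] + [1] = [-1]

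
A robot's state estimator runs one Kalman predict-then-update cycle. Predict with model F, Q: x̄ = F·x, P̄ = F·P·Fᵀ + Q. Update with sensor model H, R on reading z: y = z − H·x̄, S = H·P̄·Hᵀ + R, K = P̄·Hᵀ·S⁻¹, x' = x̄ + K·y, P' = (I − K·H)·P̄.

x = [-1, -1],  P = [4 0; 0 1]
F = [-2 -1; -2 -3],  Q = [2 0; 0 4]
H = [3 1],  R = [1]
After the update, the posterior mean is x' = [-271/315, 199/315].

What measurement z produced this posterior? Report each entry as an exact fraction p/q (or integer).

x̄ = F·x = [3, 5]
P̄ = F·P·Fᵀ + Q = [19 19; 19 29]
S = H·P̄·Hᵀ + R = [315]
K = P̄·Hᵀ·S⁻¹ = [76/315; 86/315]
x' − x̄ = [-1216/315, -1376/315] = K·y
y = (KᵀK)⁻¹·Kᵀ·(x' − x̄) = [-16]
z = y + H·x̄ = [-16] + [14] = [-2]

z = [-2]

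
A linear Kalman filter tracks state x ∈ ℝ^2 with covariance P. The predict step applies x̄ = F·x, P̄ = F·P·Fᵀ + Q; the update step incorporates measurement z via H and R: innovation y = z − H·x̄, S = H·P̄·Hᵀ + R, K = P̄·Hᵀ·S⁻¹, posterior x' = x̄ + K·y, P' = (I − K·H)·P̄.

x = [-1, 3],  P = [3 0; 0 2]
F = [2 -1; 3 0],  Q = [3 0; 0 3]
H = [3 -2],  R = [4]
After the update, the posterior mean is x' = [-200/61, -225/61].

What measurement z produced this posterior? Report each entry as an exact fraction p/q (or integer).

x̄ = F·x = [-5, -3]
P̄ = F·P·Fᵀ + Q = [17 18; 18 30]
S = H·P̄·Hᵀ + R = [61]
K = P̄·Hᵀ·S⁻¹ = [15/61; -6/61]
x' − x̄ = [105/61, -42/61] = K·y
y = (KᵀK)⁻¹·Kᵀ·(x' − x̄) = [7]
z = y + H·x̄ = [7] + [-9] = [-2]

z = [-2]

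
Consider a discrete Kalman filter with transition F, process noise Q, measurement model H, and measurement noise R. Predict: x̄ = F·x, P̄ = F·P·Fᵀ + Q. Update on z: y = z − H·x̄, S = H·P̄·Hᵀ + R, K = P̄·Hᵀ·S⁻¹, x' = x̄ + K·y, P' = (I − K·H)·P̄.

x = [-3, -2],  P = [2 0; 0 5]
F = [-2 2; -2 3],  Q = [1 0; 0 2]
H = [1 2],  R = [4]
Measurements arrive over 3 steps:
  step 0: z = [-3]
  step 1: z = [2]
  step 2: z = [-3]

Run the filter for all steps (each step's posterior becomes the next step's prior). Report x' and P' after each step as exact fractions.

step 0: x' = [19/27, -148/81], P' = [16/9 -10/27; -10/27 371/405]
step 1: x' = [48798/69329, 28050/69329], P' = [113368/69329 -18322/69329; -18322/69329 57689/69329]
step 2: x' = [-12015327/10433533, -9363438/10433533], P' = [17003616/10433533 -2770238/10433533; -2770238/10433533 8675551/10433533]

step 0: x̄ = F·x = [2, 0]
step 0: P̄ = F·P·Fᵀ + Q = [29 38; 38 55]
step 0: y = z − H·x̄ = [-5]
step 0: S = H·P̄·Hᵀ + R = [405]
step 0: K = P̄·Hᵀ·S⁻¹ = [7/27; 148/405]
step 0: x' = x̄ + K·y = [19/27, -148/81]
step 0: P' = (I − K·H)·P̄ = [16/9 -10/27; -10/27 371/405]
step 1: x̄ = F·x = [-410/81, -62/9]
step 1: P̄ = F·P·Fᵀ + Q = [5969/405 734/45; 734/45 109/5]
step 1: y = z − H·x̄ = [1688/81]
step 1: S = H·P̄·Hᵀ + R = [69329/405]
step 1: K = P̄·Hᵀ·S⁻¹ = [19181/69329; 24264/69329]
step 1: x' = x̄ + K·y = [48798/69329, 28050/69329]
step 1: P' = (I − K·H)·P̄ = [113368/69329 -18322/69329; -18322/69329 57689/69329]
step 2: x̄ = F·x = [-3192/5333, -13446/69329]
step 2: P̄ = F·P·Fᵀ + Q = [69241/5333 75602/5333; 75602/5333 1331195/69329]
step 2: y = z − H·x̄ = [-139599/69329]
step 2: S = H·P̄·Hᵀ + R = [10433533/69329]
step 2: K = P̄·Hᵀ·S⁻¹ = [2865785/10433533; 3645216/10433533]
step 2: x' = x̄ + K·y = [-12015327/10433533, -9363438/10433533]
step 2: P' = (I − K·H)·P̄ = [17003616/10433533 -2770238/10433533; -2770238/10433533 8675551/10433533]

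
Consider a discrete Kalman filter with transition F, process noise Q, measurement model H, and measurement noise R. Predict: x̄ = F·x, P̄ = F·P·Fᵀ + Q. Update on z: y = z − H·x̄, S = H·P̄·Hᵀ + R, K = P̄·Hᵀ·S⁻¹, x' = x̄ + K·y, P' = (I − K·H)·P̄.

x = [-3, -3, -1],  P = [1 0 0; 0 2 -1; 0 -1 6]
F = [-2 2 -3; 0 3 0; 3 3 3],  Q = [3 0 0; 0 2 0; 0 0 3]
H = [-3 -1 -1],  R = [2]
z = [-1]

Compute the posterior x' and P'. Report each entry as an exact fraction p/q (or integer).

x̄ = F·x = [3, -9, -21]
P̄ = F·P·Fᵀ + Q = [81 21 -45; 21 20 9; -45 9 66]
y = z − H·x̄ = [-22]
S = H·P̄·Hᵀ + R = [691]
K = P̄·Hᵀ·S⁻¹ = [-219/691; -92/691; 60/691]
x' = x̄ + K·y = [6891/691, -4195/691, -15831/691]
P' = (I − K·H)·P̄ = [8010/691 -5637/691 -17955/691; -5637/691 5356/691 11739/691; -17955/691 11739/691 42006/691]

x' = [6891/691, -4195/691, -15831/691]
P' = [8010/691 -5637/691 -17955/691; -5637/691 5356/691 11739/691; -17955/691 11739/691 42006/691]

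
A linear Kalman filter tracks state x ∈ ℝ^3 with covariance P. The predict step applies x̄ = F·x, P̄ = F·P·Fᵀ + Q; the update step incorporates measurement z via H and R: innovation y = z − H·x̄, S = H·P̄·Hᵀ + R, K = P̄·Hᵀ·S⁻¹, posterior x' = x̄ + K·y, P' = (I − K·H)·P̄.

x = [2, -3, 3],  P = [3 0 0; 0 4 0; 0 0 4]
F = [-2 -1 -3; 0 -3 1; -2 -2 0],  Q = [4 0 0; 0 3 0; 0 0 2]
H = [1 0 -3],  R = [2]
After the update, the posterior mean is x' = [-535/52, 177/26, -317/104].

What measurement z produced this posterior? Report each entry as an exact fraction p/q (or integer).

x̄ = F·x = [-10, 12, 2]
P̄ = F·P·Fᵀ + Q = [56 0 20; 0 43 24; 20 24 30]
S = H·P̄·Hᵀ + R = [208]
K = P̄·Hᵀ·S⁻¹ = [-1/52; -9/26; -35/104]
x' − x̄ = [-15/52, -135/26, -525/104] = K·y
y = (KᵀK)⁻¹·Kᵀ·(x' − x̄) = [15]
z = y + H·x̄ = [15] + [-16] = [-1]

z = [-1]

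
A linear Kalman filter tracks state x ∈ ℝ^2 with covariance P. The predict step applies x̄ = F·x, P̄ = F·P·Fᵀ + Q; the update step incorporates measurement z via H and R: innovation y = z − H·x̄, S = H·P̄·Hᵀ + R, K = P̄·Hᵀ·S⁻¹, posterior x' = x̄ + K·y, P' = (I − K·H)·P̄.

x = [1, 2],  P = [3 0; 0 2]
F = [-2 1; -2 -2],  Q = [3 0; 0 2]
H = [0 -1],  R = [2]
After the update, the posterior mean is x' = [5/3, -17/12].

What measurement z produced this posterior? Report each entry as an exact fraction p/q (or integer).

z = [1]

x̄ = F·x = [0, -6]
P̄ = F·P·Fᵀ + Q = [17 8; 8 22]
S = H·P̄·Hᵀ + R = [24]
K = P̄·Hᵀ·S⁻¹ = [-1/3; -11/12]
x' − x̄ = [5/3, 55/12] = K·y
y = (KᵀK)⁻¹·Kᵀ·(x' − x̄) = [-5]
z = y + H·x̄ = [-5] + [6] = [1]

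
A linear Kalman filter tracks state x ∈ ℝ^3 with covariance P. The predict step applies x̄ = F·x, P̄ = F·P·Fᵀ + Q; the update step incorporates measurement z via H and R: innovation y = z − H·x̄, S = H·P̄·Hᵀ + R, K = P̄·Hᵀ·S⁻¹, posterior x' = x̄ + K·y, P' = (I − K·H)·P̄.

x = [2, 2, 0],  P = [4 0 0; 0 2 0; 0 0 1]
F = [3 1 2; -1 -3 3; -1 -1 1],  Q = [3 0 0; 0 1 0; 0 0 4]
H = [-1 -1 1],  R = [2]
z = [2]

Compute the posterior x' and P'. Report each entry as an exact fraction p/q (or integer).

x' = [121/32, -277/32, -49/16]
P' = [855/64 -1083/64 -159/32; -1083/64 1999/64 451/32; -159/32 451/32 151/16]

x̄ = F·x = [8, -8, -4]
P̄ = F·P·Fᵀ + Q = [45 -12 -12; -12 32 13; -12 13 11]
y = z − H·x̄ = [6]
S = H·P̄·Hᵀ + R = [64]
K = P̄·Hᵀ·S⁻¹ = [-45/64; -7/64; 5/32]
x' = x̄ + K·y = [121/32, -277/32, -49/16]
P' = (I − K·H)·P̄ = [855/64 -1083/64 -159/32; -1083/64 1999/64 451/32; -159/32 451/32 151/16]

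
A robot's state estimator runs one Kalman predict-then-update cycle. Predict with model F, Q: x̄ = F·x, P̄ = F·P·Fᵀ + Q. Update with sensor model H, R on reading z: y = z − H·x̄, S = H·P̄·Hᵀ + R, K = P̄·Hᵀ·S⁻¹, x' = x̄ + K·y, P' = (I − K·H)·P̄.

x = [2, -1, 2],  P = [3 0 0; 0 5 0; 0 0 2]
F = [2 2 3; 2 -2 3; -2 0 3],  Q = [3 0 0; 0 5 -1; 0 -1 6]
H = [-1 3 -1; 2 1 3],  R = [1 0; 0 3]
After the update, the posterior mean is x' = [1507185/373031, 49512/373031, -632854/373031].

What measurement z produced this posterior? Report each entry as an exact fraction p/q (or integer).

z = [-2, 3]

x̄ = F·x = [8, 12, 2]
P̄ = F·P·Fᵀ + Q = [53 10 6; 10 55 5; 6 5 36]
S = H·P̄·Hᵀ + R = [507 11; 11 736]
K = P̄·Hᵀ·S⁻¹ = [-22818/373031 68257/373031; 109410/373031 43980/373031; -21247/373031 63672/373031]
x' − x̄ = [-1477063/373031, -4426860/373031, -1378916/373031] = K·y
y = (KᵀK)⁻¹·Kᵀ·(x' − x̄) = [-28, -31]
z = y + H·x̄ = [-28, -31] + [26, 34] = [-2, 3]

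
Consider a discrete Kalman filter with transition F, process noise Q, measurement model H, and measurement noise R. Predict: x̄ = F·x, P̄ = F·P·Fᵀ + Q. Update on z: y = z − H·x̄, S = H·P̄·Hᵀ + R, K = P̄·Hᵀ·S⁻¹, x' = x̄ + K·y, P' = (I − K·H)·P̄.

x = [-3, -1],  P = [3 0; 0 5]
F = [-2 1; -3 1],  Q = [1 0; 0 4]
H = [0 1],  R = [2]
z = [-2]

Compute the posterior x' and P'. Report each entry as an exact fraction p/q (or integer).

x̄ = F·x = [5, 8]
P̄ = F·P·Fᵀ + Q = [18 23; 23 36]
y = z − H·x̄ = [-10]
S = H·P̄·Hᵀ + R = [38]
K = P̄·Hᵀ·S⁻¹ = [23/38; 18/19]
x' = x̄ + K·y = [-20/19, -28/19]
P' = (I − K·H)·P̄ = [155/38 23/19; 23/19 36/19]

x' = [-20/19, -28/19]
P' = [155/38 23/19; 23/19 36/19]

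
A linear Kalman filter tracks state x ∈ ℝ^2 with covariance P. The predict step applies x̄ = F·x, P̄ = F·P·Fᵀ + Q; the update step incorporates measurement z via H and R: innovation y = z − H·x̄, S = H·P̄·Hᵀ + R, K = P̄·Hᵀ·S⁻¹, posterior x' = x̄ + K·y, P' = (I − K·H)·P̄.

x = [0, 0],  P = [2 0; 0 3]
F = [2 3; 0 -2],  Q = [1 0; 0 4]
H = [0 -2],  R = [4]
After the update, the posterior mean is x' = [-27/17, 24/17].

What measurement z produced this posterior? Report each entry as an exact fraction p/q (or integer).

x̄ = F·x = [0, 0]
P̄ = F·P·Fᵀ + Q = [36 -18; -18 16]
S = H·P̄·Hᵀ + R = [68]
K = P̄·Hᵀ·S⁻¹ = [9/17; -8/17]
x' − x̄ = [-27/17, 24/17] = K·y
y = (KᵀK)⁻¹·Kᵀ·(x' − x̄) = [-3]
z = y + H·x̄ = [-3] + [0] = [-3]

z = [-3]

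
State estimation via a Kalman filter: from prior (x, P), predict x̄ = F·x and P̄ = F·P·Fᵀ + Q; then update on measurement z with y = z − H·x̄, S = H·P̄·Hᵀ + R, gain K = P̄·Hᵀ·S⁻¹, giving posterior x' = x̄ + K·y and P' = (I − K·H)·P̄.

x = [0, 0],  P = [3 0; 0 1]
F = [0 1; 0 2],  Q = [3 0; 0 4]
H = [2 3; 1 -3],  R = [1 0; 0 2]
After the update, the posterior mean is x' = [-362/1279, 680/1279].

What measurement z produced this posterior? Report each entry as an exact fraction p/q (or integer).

x̄ = F·x = [0, 0]
P̄ = F·P·Fᵀ + Q = [4 2; 2 8]
S = H·P̄·Hᵀ + R = [113 -70; -70 66]
K = P̄·Hᵀ·S⁻¹ = [392/1279 377/1279; 154/1279 -263/1279]
x' − x̄ = [-362/1279, 680/1279] = K·y
y = (KᵀK)⁻¹·Kᵀ·(x' − x̄) = [1, -2]
z = y + H·x̄ = [1, -2] + [0, 0] = [1, -2]

z = [1, -2]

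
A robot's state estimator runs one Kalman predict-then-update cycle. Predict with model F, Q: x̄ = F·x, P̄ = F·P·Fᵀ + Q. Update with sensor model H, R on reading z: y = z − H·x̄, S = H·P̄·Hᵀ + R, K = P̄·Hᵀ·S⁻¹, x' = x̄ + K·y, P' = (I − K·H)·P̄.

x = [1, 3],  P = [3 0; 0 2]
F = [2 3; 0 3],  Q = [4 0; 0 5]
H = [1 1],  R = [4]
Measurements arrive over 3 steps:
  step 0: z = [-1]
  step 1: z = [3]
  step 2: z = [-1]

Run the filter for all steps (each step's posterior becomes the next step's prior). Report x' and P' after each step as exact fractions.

step 0: x' = [-25/97, 12/97], P' = [594/97 -386/97; -386/97 550/97]
step 1: x' = [13806/14173, 27637/14173], P' = [113490/14173 -90626/14173; -90626/14173 122902/14173]
step 2: x' = [6528227/2887657, -8585456/2887657], P' = [23755122/2887657 -19388642/2887657; -19388642/2887657 26346022/2887657]

step 0: x̄ = F·x = [11, 9]
step 0: P̄ = F·P·Fᵀ + Q = [34 18; 18 23]
step 0: y = z − H·x̄ = [-21]
step 0: S = H·P̄·Hᵀ + R = [97]
step 0: K = P̄·Hᵀ·S⁻¹ = [52/97; 41/97]
step 0: x' = x̄ + K·y = [-25/97, 12/97]
step 0: P' = (I − K·H)·P̄ = [594/97 -386/97; -386/97 550/97]
step 1: x̄ = F·x = [-14/97, 36/97]
step 1: P̄ = F·P·Fᵀ + Q = [3082/97 2634/97; 2634/97 5435/97]
step 1: y = z − H·x̄ = [269/97]
step 1: S = H·P̄·Hᵀ + R = [14173/97]
step 1: K = P̄·Hᵀ·S⁻¹ = [5716/14173; 8069/14173]
step 1: x' = x̄ + K·y = [13806/14173, 27637/14173]
step 1: P' = (I − K·H)·P̄ = [113490/14173 -90626/14173; -90626/14173 122902/14173]
step 2: x̄ = F·x = [110523/14173, 82911/14173]
step 2: P̄ = F·P·Fᵀ + Q = [529258/14173 562362/14173; 562362/14173 1176983/14173]
step 2: y = z − H·x̄ = [-207607/14173]
step 2: S = H·P̄·Hᵀ + R = [2887657/14173]
step 2: K = P̄·Hᵀ·S⁻¹ = [1091620/2887657; 1739345/2887657]
step 2: x' = x̄ + K·y = [6528227/2887657, -8585456/2887657]
step 2: P' = (I − K·H)·P̄ = [23755122/2887657 -19388642/2887657; -19388642/2887657 26346022/2887657]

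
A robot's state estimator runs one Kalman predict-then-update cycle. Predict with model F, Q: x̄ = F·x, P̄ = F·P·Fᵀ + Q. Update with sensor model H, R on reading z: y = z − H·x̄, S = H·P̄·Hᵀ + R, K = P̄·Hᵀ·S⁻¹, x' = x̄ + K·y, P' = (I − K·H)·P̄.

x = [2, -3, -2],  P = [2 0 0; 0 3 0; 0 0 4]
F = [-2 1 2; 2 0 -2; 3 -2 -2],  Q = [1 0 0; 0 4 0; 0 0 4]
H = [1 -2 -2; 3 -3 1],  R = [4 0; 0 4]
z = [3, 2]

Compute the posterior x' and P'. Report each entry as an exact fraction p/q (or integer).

x' = [-4499/17975, -19844/17975, -837/3595]
P' = [32388/17975 26128/17975 -2956/3595; 26128/17975 26468/17975 -2596/3595; -2956/3595 -2596/3595 804/719]

x̄ = F·x = [-11, 8, 16]
P̄ = F·P·Fᵀ + Q = [28 -24 -34; -24 28 28; -34 28 50]
y = z − H·x̄ = [62, 43]
S = H·P̄·Hᵀ + R = [800 650; 650 618]
K = P̄·Hᵀ·S⁻¹ = [2423/17975 40/719; -212/17975 -140/719; -1451/3595 147/719]
x' = x̄ + K·y = [-4499/17975, -19844/17975, -837/3595]
P' = (I − K·H)·P̄ = [32388/17975 26128/17975 -2956/3595; 26128/17975 26468/17975 -2596/3595; -2956/3595 -2596/3595 804/719]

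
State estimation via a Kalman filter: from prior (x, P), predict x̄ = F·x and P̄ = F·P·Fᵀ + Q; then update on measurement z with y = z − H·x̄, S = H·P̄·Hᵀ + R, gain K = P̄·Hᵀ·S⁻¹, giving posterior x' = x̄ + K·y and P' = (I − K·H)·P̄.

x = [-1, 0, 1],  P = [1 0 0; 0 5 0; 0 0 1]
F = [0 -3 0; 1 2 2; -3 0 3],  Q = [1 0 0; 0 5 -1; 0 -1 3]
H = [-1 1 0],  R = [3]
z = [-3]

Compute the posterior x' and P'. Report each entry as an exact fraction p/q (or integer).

x' = [304/139, -101/139, 826/139]
P' = [618/139 390/139 152/139; 390/139 570/139 158/139; 152/139 158/139 2915/139]

x̄ = F·x = [0, 1, 6]
P̄ = F·P·Fᵀ + Q = [46 -30 0; -30 30 2; 0 2 21]
y = z − H·x̄ = [-4]
S = H·P̄·Hᵀ + R = [139]
K = P̄·Hᵀ·S⁻¹ = [-76/139; 60/139; 2/139]
x' = x̄ + K·y = [304/139, -101/139, 826/139]
P' = (I − K·H)·P̄ = [618/139 390/139 152/139; 390/139 570/139 158/139; 152/139 158/139 2915/139]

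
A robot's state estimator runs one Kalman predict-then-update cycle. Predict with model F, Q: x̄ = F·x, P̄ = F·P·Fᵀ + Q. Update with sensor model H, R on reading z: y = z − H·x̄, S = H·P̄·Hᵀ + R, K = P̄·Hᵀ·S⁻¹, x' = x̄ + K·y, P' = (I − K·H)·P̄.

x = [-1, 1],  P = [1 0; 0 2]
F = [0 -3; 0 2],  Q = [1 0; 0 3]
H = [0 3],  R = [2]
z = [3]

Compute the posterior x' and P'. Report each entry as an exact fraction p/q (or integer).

x' = [-195/101, 103/101]
P' = [623/101 -24/101; -24/101 22/101]

x̄ = F·x = [-3, 2]
P̄ = F·P·Fᵀ + Q = [19 -12; -12 11]
y = z − H·x̄ = [-3]
S = H·P̄·Hᵀ + R = [101]
K = P̄·Hᵀ·S⁻¹ = [-36/101; 33/101]
x' = x̄ + K·y = [-195/101, 103/101]
P' = (I − K·H)·P̄ = [623/101 -24/101; -24/101 22/101]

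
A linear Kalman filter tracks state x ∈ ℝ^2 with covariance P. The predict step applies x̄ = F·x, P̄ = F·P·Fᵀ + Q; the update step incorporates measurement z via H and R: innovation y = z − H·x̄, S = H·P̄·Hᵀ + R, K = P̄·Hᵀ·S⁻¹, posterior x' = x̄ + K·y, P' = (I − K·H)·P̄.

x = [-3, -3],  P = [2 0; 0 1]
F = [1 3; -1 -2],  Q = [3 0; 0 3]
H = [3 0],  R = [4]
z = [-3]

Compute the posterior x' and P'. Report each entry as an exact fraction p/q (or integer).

x̄ = F·x = [-12, 9]
P̄ = F·P·Fᵀ + Q = [14 -8; -8 9]
y = z − H·x̄ = [33]
S = H·P̄·Hᵀ + R = [130]
K = P̄·Hᵀ·S⁻¹ = [21/65; -12/65]
x' = x̄ + K·y = [-87/65, 189/65]
P' = (I − K·H)·P̄ = [28/65 -16/65; -16/65 297/65]

x' = [-87/65, 189/65]
P' = [28/65 -16/65; -16/65 297/65]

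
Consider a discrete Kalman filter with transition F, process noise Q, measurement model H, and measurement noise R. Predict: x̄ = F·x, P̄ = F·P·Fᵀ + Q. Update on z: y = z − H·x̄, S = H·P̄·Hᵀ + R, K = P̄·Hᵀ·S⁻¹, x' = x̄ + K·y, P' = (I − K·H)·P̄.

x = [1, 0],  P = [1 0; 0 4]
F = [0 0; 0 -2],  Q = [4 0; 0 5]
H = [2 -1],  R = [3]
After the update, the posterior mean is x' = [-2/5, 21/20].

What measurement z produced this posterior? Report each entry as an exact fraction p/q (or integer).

z = [-2]

x̄ = F·x = [0, 0]
P̄ = F·P·Fᵀ + Q = [4 0; 0 21]
S = H·P̄·Hᵀ + R = [40]
K = P̄·Hᵀ·S⁻¹ = [1/5; -21/40]
x' − x̄ = [-2/5, 21/20] = K·y
y = (KᵀK)⁻¹·Kᵀ·(x' − x̄) = [-2]
z = y + H·x̄ = [-2] + [0] = [-2]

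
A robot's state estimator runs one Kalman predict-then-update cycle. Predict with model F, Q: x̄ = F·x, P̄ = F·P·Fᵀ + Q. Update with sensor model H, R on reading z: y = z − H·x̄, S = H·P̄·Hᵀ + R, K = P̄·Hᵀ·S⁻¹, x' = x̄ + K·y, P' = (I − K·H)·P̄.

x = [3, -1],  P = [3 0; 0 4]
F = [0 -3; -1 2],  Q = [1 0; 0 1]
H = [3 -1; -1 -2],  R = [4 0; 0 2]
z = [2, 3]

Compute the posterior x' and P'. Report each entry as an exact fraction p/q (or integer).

x' = [495/4561, -7797/4561]
P' = [1624/4561 -260/4561; -260/4561 1884/4561]

x̄ = F·x = [3, -5]
P̄ = F·P·Fᵀ + Q = [37 -24; -24 20]
y = z − H·x̄ = [-12, -4]
S = H·P̄·Hᵀ + R = [501 49; 49 23]
K = P̄·Hᵀ·S⁻¹ = [1283/4561 -552/4561; -666/4561 -1754/4561]
x' = x̄ + K·y = [495/4561, -7797/4561]
P' = (I − K·H)·P̄ = [1624/4561 -260/4561; -260/4561 1884/4561]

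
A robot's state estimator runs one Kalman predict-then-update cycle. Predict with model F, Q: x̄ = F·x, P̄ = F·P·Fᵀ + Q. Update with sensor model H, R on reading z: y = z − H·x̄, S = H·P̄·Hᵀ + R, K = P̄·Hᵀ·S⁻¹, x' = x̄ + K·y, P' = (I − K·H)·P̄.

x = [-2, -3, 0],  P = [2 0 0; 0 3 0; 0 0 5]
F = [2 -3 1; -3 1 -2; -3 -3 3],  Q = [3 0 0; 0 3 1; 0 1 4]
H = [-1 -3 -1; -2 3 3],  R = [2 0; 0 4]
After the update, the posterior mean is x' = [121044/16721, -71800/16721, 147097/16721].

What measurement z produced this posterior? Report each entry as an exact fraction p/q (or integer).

x̄ = F·x = [5, 3, 15]
P̄ = F·P·Fᵀ + Q = [43 -31 30; -31 44 -20; 30 -20 94]
S = H·P̄·Hᵀ + R = [289 -475; -475 1070]
K = P̄·Hᵀ·S⁻¹ = [-4175/16721 -16221/83605; -4604/16721 251/83605; 1694/16721 16418/83605]
x' − x̄ = [37439/16721, -121963/16721, -103718/16721] = K·y
y = (KᵀK)⁻¹·Kᵀ·(x' − x̄) = [26, -45]
z = y + H·x̄ = [26, -45] + [-29, 44] = [-3, -1]

z = [-3, -1]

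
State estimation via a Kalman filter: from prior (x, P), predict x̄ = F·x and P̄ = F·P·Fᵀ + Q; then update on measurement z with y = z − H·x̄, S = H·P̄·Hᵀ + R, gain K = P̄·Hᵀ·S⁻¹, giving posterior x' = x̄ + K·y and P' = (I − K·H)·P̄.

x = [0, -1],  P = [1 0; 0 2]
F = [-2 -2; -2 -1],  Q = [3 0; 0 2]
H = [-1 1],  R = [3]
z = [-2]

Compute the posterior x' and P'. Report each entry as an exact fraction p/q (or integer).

x̄ = F·x = [2, 1]
P̄ = F·P·Fᵀ + Q = [15 8; 8 8]
y = z − H·x̄ = [-1]
S = H·P̄·Hᵀ + R = [10]
K = P̄·Hᵀ·S⁻¹ = [-7/10; 0]
x' = x̄ + K·y = [27/10, 1]
P' = (I − K·H)·P̄ = [101/10 8; 8 8]

x' = [27/10, 1]
P' = [101/10 8; 8 8]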